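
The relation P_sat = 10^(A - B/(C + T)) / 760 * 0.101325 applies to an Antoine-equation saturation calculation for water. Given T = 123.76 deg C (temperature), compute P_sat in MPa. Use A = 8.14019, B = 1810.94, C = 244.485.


P_sat = 10^(A - B/(C + T)) / 760 * 0.101325
P_sat = 10^(8.14019 - 1810.94/(244.485 + 123.76)) / 760 * 0.101325
P_sat = 0.22250 MPa


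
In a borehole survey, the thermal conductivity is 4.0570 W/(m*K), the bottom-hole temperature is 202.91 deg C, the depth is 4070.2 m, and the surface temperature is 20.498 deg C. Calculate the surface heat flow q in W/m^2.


Step 1: grad = (T_d - T_surf)/d * 1000 = (202.91 - 20.498)/4070.2 * 1000 = 44.81647 deg C/km
Step 2: q = k * grad / 1000 = 4.057 * 44.81647 / 1000 = 0.18182 W/m^2
q = 0.18182 W/m^2


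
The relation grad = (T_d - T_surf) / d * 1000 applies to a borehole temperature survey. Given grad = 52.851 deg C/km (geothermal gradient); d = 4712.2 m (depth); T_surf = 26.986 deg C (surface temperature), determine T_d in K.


T_d = T_surf + grad * d / 1000
T_d = 26.986 + 52.851 * 4712.2 / 1000
T_d = 276.0305 deg C
Convert to K: 276.0305 + 273.15 = 549.18 K
T_d = 549.18 K


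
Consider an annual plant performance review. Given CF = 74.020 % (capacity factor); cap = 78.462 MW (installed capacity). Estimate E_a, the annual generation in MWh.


E_a = CF / 100 * cap * 8760
E_a = 74.020 / 100 * 78.462 * 8760
E_a = 5.0876e+05 MWh


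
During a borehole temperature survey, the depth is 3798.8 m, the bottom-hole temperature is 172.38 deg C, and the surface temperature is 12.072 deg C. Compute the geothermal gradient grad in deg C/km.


grad = (T_d - T_surf) / d * 1000
grad = (172.38 - 12.072) / 3798.8 * 1000
grad = 42.200 deg C/km


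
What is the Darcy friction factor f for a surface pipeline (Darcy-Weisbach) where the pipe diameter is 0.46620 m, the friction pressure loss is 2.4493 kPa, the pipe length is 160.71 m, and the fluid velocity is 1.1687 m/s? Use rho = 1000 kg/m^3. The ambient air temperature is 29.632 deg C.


f = dP*1000 / ((L/D)*(rho*vel^2/2))
f = 2.4493*1000 / ((160.71/0.46620)*(1000*1.1687^2/2))
f = 0.010404


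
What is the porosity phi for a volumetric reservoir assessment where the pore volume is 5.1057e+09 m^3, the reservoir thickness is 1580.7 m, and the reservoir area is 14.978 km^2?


phi = Vp / (A * 1e6 * hr)
phi = 5.1057e+09 / (14.978 * 1e6 * 1580.7)
phi = 0.21565


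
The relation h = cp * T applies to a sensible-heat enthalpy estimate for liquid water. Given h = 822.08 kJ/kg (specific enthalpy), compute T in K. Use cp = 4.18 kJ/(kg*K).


T = h / cp
T = 822.08 / 4.18
T = 196.6699 deg C
Convert to K: 196.6699 + 273.15 = 469.82 K
T = 469.82 K


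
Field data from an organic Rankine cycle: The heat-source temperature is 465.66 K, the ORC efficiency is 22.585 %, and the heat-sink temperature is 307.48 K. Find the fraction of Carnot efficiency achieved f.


f = (eta_orc/100) / (1 - Tc/Th)
f = (22.585/100) / (1 - 307.48/465.66)
f = 0.66487


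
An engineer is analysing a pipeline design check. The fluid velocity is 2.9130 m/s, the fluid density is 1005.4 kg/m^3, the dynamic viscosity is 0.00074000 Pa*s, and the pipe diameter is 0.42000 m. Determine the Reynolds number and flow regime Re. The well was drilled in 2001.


Step 1: Re = rho*vel*D/mu = 1005.4*2.913*0.42/0.00074 = 1.6623e+06
Step 2: Re = 1.6623e+06 > 4000, so flow is turbulent.
Re = 1.6623e+06 (turbulent)


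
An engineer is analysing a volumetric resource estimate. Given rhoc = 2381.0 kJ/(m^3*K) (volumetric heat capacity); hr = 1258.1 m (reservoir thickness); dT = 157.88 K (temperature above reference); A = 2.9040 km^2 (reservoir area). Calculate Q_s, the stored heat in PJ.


Step 1: Vr = A*1e6*hr = 2.904*1e6*1258.1 = 3.653522e+09 m^3
Step 2: Q_s = Vr*rhoc*dT/1e12 = 3.653522e+09*2381.0*157.88/1e12 = 1373.4 PJ
Q_s = 1373.4 PJ


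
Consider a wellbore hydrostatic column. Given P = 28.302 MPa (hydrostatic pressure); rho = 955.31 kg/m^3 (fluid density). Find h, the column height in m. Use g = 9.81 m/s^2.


h = P * 1e6 / (g * rho)
h = 28.302 * 1e6 / (9.81 * 955.31)
h = 3020.0 m


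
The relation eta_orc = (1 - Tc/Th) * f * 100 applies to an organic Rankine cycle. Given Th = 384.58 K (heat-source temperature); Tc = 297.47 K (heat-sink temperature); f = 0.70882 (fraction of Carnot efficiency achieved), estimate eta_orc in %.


eta_orc = (1 - Tc/Th) * f * 100
eta_orc = (1 - 297.47/384.58) * 0.70882 * 100
eta_orc = 16.055 %


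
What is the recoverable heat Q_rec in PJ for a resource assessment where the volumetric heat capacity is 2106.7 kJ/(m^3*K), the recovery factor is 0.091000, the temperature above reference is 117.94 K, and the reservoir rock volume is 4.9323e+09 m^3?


Step 1: Q_s = Vr*rhoc*dT/1e12 = 4.9323e+09*2106.7*117.94/1e12 = 1225.500 PJ
Step 2: Q_rec = Q_s * RF = 1225.500 * 0.091 = 111.52 PJ
Q_rec = 111.52 PJ


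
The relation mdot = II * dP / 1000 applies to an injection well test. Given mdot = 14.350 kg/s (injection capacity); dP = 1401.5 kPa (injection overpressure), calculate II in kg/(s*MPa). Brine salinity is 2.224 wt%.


II = mdot * 1000 / dP
II = 14.350 * 1000 / 1401.5
II = 10.239 kg/(s*MPa)


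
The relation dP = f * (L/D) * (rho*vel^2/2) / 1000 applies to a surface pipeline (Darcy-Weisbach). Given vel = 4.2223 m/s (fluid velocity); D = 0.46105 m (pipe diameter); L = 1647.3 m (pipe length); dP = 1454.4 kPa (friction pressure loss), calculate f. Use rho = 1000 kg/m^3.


f = dP*1000 / ((L/D)*(rho*vel^2/2))
f = 1454.4*1000 / ((1647.3/0.46105)*(1000*4.2223^2/2))
f = 0.045666


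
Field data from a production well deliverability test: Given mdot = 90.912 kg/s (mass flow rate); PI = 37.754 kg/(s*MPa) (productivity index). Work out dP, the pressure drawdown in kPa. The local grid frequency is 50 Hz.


dP = mdot * 1000 / PI
dP = 90.912 * 1000 / 37.754
dP = 2408.0 kPa


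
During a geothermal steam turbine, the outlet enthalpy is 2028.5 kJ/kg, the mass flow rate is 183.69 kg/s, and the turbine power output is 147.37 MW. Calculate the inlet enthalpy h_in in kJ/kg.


h_in = h_out + P * 1000 / mdot
h_in = 2028.5 + 147.37 * 1000 / 183.69
h_in = 2830.8 kJ/kg


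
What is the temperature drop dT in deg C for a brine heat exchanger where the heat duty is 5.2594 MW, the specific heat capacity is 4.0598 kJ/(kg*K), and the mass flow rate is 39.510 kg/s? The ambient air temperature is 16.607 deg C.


dT = Q * 1000 / (mdot * cp)
dT = 5.2594 * 1000 / (39.510 * 4.0598)
dT = 32.78873 K
Convert (temperature difference, 1 K = 1 deg C): 32.78873 K = 32.78873 deg C
dT = 32.789 deg C


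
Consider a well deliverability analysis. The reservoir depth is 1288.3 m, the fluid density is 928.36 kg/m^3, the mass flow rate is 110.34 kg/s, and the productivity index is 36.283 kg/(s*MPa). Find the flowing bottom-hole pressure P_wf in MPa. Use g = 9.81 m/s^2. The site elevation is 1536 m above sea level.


Step 1: P_i = rho*g*h/1e6 = 928.36*9.81*1288.3/1e6 = 11.73282 MPa
Step 2: P_wf = P_i - mdot/PI = 11.73282 - 110.34/36.283 = 8.6917 MPa
P_wf = 8.6917 MPa


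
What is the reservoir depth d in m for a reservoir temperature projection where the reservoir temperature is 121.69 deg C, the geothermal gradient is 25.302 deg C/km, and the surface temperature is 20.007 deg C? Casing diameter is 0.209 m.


d = (T_res - T_surf) / grad * 1000
d = (121.69 - 20.007) / 25.302 * 1000
d = 4018.8 m


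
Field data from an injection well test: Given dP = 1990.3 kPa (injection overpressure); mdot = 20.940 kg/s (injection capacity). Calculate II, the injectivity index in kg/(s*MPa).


II = mdot * 1000 / dP
II = 20.940 * 1000 / 1990.3
II = 10.521 kg/(s*MPa)


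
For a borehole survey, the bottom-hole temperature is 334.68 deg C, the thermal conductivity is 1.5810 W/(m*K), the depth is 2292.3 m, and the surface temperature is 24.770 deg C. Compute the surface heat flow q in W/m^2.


Step 1: grad = (T_d - T_surf)/d * 1000 = (334.68 - 24.77)/2292.3 * 1000 = 135.1961 deg C/km
Step 2: q = k * grad / 1000 = 1.581 * 135.1961 / 1000 = 0.21375 W/m^2
q = 0.21375 W/m^2


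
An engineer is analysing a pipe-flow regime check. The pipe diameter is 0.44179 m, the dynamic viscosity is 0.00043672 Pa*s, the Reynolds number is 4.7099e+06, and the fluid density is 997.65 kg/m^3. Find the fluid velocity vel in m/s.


vel = Re * mu / (rho * D)
vel = 4.7099e+06 * 0.00043672 / (997.65 * 0.44179)
vel = 4.6668 m/s


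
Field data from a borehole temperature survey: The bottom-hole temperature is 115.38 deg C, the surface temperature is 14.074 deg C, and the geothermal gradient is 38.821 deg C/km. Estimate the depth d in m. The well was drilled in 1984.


d = (T_d - T_surf) / grad * 1000
d = (115.38 - 14.074) / 38.821 * 1000
d = 2609.6 m


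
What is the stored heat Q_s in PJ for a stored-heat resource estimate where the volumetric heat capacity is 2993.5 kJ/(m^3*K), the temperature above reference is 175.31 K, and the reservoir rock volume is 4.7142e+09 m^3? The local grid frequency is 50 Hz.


Q_s = Vr * rhoc * dT / 1e12
Q_s = 4.7142e+09 * 2993.5 * 175.31 / 1e12
Q_s = 2474.0 PJ


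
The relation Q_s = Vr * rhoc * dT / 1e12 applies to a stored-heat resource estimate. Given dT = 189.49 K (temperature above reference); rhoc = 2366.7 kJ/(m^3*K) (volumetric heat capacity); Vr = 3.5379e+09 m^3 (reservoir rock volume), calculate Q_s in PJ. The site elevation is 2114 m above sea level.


Q_s = Vr * rhoc * dT / 1e12
Q_s = 3.5379e+09 * 2366.7 * 189.49 / 1e12
Q_s = 1586.6 PJ


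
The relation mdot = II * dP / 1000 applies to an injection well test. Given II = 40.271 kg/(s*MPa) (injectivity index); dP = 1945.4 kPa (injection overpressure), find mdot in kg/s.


mdot = II * dP / 1000
mdot = 40.271 * 1945.4 / 1000
mdot = 78.343 kg/s


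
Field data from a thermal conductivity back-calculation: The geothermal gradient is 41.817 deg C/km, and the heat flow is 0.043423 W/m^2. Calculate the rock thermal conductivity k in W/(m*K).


k = q / (grad / 1000)
k = 0.043423 / (41.817 / 1000)
k = 1.0384 W/(m*K)


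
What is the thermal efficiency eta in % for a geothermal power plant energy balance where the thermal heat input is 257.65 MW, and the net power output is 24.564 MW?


eta = W_net / Q_in * 100
eta = 24.564 / 257.65 * 100
eta = 9.5339 %


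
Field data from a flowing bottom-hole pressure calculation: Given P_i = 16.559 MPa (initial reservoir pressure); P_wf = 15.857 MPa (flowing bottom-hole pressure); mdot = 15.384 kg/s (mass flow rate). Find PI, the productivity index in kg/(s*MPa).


PI = mdot / (P_i - P_wf)
PI = 15.384 / (16.559 - 15.857)
PI = 21.915 kg/(s*MPa)


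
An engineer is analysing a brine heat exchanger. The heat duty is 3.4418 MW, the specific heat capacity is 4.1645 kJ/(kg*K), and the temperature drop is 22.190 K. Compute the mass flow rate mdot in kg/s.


mdot = Q * 1000 / (cp * dT)
mdot = 3.4418 * 1000 / (4.1645 * 22.190)
mdot = 37.245 kg/s


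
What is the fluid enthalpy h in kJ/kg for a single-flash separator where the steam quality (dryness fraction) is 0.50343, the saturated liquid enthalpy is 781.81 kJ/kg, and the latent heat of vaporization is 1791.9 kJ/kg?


h = hf + x * hfg
h = 781.81 + 0.50343 * 1791.9
h = 1683.9 kJ/kg


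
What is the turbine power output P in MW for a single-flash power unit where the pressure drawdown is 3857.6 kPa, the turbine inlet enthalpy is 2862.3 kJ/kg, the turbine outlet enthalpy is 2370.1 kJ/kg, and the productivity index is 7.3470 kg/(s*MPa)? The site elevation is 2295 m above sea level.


Step 1: mdot = PI * dP / 1000 = 7.347 * 3857.6 / 1000 = 28.34179 kg/s
Step 2: P = mdot*(h_in - h_out)/1000 = 28.34179*(2862.3 - 2370.1)/1000 = 13.950 MW
P = 13.950 MW


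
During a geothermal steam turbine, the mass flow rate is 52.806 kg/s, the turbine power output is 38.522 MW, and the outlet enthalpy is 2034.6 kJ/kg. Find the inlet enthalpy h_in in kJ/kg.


h_in = h_out + P * 1000 / mdot
h_in = 2034.6 + 38.522 * 1000 / 52.806
h_in = 2764.1 kJ/kg


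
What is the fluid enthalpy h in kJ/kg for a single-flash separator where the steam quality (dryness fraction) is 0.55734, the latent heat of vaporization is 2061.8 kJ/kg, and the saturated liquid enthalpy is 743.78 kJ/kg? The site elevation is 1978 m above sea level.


h = hf + x * hfg
h = 743.78 + 0.55734 * 2061.8
h = 1892.9 kJ/kg


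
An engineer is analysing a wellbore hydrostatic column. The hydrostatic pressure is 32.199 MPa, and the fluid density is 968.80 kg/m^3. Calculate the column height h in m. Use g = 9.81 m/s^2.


h = P * 1e6 / (g * rho)
h = 32.199 * 1e6 / (9.81 * 968.80)
h = 3388.0 m


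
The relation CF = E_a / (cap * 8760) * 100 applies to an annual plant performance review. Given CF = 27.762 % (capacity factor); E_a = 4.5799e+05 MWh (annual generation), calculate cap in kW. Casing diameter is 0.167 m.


cap = E_a / (CF/100 * 8760)
cap = 4.5799e+05 / (27.762/100 * 8760)
cap = 188.3220 MW
Convert: 188.3220 MW * 1000.0 = 1.8832e+05 kW
cap = 1.8832e+05 kW


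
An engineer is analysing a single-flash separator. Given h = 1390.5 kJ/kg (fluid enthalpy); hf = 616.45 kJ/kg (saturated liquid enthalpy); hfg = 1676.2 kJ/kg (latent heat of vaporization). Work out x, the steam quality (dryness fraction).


x = (h - hf) / hfg
x = (1390.5 - 616.45) / 1676.2
x = 0.46179


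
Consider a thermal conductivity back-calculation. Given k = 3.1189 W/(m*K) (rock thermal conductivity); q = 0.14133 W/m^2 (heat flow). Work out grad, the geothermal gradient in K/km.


grad = q / k * 1000
grad = 0.14133 / 3.1189 * 1000
grad = 45.31405 deg C/km
Convert: 45.31405 deg C/km * 1.0 = 45.314 K/km
grad = 45.314 K/km


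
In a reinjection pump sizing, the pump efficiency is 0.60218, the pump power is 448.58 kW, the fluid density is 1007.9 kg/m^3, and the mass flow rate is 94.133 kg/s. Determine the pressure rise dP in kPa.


dP = P_pump * rho * eta / mdot
dP = 448.58 * 1007.9 * 0.60218 / 94.133
dP = 2892.3 kPa


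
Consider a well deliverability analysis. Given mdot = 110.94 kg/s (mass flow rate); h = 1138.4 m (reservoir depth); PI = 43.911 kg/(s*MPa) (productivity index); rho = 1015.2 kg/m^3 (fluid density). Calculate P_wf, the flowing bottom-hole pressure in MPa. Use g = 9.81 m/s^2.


Step 1: P_i = rho*g*h/1e6 = 1015.2*9.81*1138.4/1e6 = 11.33745 MPa
Step 2: P_wf = P_i - mdot/PI = 11.33745 - 110.94/43.911 = 8.8110 MPa
P_wf = 8.8110 MPa


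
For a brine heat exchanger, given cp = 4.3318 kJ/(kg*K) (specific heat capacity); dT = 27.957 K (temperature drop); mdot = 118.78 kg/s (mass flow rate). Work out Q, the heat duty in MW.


Q = mdot * cp * dT / 1000
Q = 118.78 * 4.3318 * 27.957 / 1000
Q = 14.385 MW


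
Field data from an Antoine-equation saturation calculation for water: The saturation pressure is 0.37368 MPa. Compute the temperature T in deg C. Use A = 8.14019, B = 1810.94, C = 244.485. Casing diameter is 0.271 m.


T = B / (A - log10(P_sat * 760 / 0.101325)) - C
T = 1810.94 / (8.14019 - log10(0.37368 * 760 / 0.101325)) - 244.485
T = 141.43 deg C


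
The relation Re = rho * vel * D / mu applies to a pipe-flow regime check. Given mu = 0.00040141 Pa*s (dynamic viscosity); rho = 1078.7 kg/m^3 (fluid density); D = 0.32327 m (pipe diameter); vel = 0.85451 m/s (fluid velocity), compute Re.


Re = rho * vel * D / mu
Re = 1078.7 * 0.85451 * 0.32327 / 0.00040141
Re = 7.4233e+05


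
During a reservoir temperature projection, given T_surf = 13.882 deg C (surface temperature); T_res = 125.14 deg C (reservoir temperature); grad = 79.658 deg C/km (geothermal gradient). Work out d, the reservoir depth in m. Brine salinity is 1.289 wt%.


d = (T_res - T_surf) / grad * 1000
d = (125.14 - 13.882) / 79.658 * 1000
d = 1396.7 m


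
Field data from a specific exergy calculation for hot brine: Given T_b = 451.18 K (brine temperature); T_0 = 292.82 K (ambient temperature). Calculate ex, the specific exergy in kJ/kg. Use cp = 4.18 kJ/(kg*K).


ex = cp * ((T_b - T_0) - T_0 * ln(T_b/T_0))
ex = 4.18 * ((451.18 - 292.82) - 292.82 * ln(451.18/292.82))
ex = 132.80 kJ/kg


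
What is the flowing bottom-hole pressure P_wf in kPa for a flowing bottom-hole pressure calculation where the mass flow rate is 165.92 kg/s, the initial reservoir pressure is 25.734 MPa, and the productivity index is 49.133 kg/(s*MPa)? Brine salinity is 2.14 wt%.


P_wf = P_i - mdot / PI
P_wf = 25.734 - 165.92 / 49.133
P_wf = 22.35704 MPa
Convert: 22.35704 MPa * 1000.0 = 22357 kPa
P_wf = 22357 kPa


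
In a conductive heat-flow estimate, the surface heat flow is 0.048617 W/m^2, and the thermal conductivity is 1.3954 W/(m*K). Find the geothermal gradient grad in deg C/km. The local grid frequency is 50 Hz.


grad = q * 1000 / k
grad = 0.048617 * 1000 / 1.3954
grad = 34.841 deg C/km


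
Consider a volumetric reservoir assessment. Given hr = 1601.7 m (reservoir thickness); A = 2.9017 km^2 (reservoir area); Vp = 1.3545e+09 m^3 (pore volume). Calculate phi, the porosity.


phi = Vp / (A * 1e6 * hr)
phi = 1.3545e+09 / (2.9017 * 1e6 * 1601.7)
phi = 0.29144


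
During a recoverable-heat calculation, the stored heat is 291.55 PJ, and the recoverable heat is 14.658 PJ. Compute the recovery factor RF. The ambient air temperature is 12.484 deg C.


RF = Q_rec / Q_s
RF = 14.658 / 291.55
RF = 0.050276


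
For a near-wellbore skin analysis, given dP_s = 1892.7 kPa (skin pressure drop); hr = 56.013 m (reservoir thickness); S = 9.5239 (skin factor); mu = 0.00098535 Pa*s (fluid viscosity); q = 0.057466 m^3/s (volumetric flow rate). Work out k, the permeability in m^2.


k = S*q*mu / (2*pi*dP_s*1000*hr)
k = 9.5239*0.057466*0.00098535 / (2*pi*1892.7*1000*56.013)
k = 8.0959e-13 m^2


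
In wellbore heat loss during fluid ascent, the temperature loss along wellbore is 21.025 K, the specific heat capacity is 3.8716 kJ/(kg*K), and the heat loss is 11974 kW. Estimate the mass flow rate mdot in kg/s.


mdot = Q_loss / (cp * dT)
mdot = 11974 / (3.8716 * 21.025)
mdot = 147.10 kg/s


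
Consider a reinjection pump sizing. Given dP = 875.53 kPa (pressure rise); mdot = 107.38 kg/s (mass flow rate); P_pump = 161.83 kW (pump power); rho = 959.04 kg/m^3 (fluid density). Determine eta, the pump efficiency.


eta = mdot * dP / (rho * P_pump)
eta = 107.38 * 875.53 / (959.04 * 161.83)
eta = 0.60576


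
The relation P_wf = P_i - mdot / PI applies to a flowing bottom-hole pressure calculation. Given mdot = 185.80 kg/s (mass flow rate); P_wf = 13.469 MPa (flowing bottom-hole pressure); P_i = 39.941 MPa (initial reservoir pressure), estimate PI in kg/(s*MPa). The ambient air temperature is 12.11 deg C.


PI = mdot / (P_i - P_wf)
PI = 185.80 / (39.941 - 13.469)
PI = 7.0187 kg/(s*MPa)


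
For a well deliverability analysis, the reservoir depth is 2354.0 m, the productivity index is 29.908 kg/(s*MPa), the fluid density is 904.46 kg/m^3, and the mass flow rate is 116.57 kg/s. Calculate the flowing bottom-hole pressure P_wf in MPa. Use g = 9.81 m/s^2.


Step 1: P_i = rho*g*h/1e6 = 904.46*9.81*2354.0/1e6 = 20.88646 MPa
Step 2: P_wf = P_i - mdot/PI = 20.88646 - 116.57/29.908 = 16.989 MPa
P_wf = 16.989 MPa


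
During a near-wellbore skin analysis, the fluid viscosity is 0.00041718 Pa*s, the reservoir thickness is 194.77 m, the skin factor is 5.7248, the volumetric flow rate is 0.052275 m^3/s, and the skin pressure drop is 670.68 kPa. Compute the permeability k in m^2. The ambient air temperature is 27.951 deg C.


k = S*q*mu / (2*pi*dP_s*1000*hr)
k = 5.7248*0.052275*0.00041718 / (2*pi*670.68*1000*194.77)
k = 1.5211e-13 m^2


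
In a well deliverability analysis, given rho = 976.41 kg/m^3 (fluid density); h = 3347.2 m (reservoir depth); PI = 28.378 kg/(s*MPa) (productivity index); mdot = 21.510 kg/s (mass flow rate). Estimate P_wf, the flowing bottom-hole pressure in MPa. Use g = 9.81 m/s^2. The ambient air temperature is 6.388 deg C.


Step 1: P_i = rho*g*h/1e6 = 976.41*9.81*3347.2/1e6 = 32.06143 MPa
Step 2: P_wf = P_i - mdot/PI = 32.06143 - 21.51/28.378 = 31.303 MPa
P_wf = 31.303 MPa


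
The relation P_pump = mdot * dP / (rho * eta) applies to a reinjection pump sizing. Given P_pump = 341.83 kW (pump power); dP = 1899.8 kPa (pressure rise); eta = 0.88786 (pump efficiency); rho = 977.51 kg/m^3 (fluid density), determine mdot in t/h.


mdot = P_pump * rho * eta / dP
mdot = 341.83 * 977.51 * 0.88786 / 1899.8
mdot = 156.1593 kg/s
Convert: 156.1593 kg/s * 3.6 = 562.17 t/h
mdot = 562.17 t/h


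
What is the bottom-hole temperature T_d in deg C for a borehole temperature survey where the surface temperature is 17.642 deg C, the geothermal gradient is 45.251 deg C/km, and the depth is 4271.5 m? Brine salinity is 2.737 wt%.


T_d = T_surf + grad * d / 1000
T_d = 17.642 + 45.251 * 4271.5 / 1000
T_d = 210.93 deg C


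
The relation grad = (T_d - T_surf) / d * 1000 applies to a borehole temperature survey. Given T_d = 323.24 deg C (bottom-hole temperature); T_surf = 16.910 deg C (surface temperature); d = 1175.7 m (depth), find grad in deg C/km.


grad = (T_d - T_surf) / d * 1000
grad = (323.24 - 16.910) / 1175.7 * 1000
grad = 260.55 deg C/km


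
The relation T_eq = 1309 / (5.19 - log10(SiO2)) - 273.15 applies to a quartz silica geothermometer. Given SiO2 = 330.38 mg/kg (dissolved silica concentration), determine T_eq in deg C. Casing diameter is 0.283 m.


T_eq = 1309 / (5.19 - log10(SiO2)) - 273.15
T_eq = 1309 / (5.19 - log10(330.38)) - 273.15
T_eq = 216.93 deg C


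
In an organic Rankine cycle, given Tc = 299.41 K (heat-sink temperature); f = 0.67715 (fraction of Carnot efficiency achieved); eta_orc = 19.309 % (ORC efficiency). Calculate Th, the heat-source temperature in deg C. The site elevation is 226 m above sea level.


Th = Tc / (1 - (eta_orc/100)/f)
Th = 299.41 / (1 - (19.309/100)/0.67715)
Th = 418.8437 K
Convert to deg C: 418.8437 - 273.15 = 145.69 deg C
Th = 145.69 deg C


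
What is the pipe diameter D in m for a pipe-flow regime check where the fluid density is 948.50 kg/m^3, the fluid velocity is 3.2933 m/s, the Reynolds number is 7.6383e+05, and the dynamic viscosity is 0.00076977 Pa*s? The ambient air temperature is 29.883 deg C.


D = Re * mu / (rho * vel)
D = 7.6383e+05 * 0.00076977 / (948.50 * 3.2933)
D = 0.18823 m


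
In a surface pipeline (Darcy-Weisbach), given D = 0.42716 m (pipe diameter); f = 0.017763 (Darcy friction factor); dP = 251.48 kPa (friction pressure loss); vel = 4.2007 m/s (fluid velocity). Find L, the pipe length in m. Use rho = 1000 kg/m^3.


L = dP*1000*D / (f*rho*vel^2/2)
L = 251.48*1000*0.42716 / (0.017763*1000*4.2007^2/2)
L = 685.43 m


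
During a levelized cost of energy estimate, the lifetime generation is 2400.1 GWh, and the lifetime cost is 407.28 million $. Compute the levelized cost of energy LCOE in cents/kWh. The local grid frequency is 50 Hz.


LCOE = C_tot / E_tot * 100
LCOE = 407.28 / 2400.1 * 100
LCOE = 16.969 cents/kWh


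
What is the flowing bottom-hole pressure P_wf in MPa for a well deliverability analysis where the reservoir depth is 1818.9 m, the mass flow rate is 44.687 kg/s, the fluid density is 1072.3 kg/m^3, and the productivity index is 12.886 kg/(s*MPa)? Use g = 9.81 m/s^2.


Step 1: P_i = rho*g*h/1e6 = 1072.3*9.81*1818.9/1e6 = 19.13349 MPa
Step 2: P_wf = P_i - mdot/PI = 19.13349 - 44.687/12.886 = 15.666 MPa
P_wf = 15.666 MPa


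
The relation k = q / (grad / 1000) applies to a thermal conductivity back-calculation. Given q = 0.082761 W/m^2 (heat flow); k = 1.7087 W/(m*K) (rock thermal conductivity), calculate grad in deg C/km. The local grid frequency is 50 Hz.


grad = q / k * 1000
grad = 0.082761 / 1.7087 * 1000
grad = 48.435 deg C/km


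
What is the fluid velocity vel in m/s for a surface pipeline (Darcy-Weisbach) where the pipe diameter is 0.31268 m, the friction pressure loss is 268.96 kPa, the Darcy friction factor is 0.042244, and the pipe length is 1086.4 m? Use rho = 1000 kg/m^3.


vel = sqrt(dP*1000*2*D / (f*L*rho))
vel = sqrt(268.96*1000*2*0.31268 / (0.042244*1086.4*1000))
vel = 1.9144 m/s


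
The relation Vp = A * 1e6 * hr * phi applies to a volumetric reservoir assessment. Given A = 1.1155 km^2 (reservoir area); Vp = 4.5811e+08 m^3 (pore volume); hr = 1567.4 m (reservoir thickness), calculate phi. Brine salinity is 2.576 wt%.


phi = Vp / (A * 1e6 * hr)
phi = 4.5811e+08 / (1.1155 * 1e6 * 1567.4)
phi = 0.26201


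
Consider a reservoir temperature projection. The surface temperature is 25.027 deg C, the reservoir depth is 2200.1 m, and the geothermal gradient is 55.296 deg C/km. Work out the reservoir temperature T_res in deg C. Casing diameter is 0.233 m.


T_res = T_surf + grad * d / 1000
T_res = 25.027 + 55.296 * 2200.1 / 1000
T_res = 146.68 deg C


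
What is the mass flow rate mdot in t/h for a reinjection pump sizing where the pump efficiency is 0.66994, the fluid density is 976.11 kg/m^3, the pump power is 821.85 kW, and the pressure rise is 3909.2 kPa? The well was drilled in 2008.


mdot = P_pump * rho * eta / dP
mdot = 821.85 * 976.11 * 0.66994 / 3909.2
mdot = 137.4799 kg/s
Convert: 137.4799 kg/s * 3.6 = 494.93 t/h
mdot = 494.93 t/h


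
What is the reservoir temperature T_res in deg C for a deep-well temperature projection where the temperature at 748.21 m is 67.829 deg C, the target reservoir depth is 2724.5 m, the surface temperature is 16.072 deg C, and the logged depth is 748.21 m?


Step 1: grad = (T_d1 - T_surf)/d1 * 1000 = (67.829 - 16.072)/748.21 * 1000 = 69.17443 deg C/km
Step 2: T_res = T_surf + grad*d2/1000 = 16.072 + 69.17443*2724.5/1000 = 204.54 deg C
T_res = 204.54 deg C


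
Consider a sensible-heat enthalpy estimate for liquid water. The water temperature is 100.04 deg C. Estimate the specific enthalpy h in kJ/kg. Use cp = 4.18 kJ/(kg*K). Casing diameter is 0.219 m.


h = cp * T
h = 4.18 * 100.04
h = 418.17 kJ/kg


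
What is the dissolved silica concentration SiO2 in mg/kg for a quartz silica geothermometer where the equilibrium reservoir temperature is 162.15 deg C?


SiO2 = 10^(5.19 - 1309/(T_eq + 273.15))
SiO2 = 10^(5.19 - 1309/(162.15 + 273.15))
SiO2 = 152.36 mg/kg


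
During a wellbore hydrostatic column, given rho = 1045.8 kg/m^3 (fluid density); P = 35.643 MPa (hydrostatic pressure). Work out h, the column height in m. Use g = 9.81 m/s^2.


h = P * 1e6 / (g * rho)
h = 35.643 * 1e6 / (9.81 * 1045.8)
h = 3474.2 m


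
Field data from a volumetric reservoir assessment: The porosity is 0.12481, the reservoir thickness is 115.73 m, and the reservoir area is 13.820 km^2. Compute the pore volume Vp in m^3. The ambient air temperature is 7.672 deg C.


Vp = A * 1e6 * hr * phi
Vp = 13.820 * 1e6 * 115.73 * 0.12481
Vp = 1.9962e+08 m^3


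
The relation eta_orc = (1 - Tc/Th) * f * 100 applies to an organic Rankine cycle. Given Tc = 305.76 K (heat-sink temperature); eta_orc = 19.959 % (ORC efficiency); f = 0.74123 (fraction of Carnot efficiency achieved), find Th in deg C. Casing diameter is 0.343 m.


Th = Tc / (1 - (eta_orc/100)/f)
Th = 305.76 / (1 - (19.959/100)/0.74123)
Th = 418.4301 K
Convert to deg C: 418.4301 - 273.15 = 145.28 deg C
Th = 145.28 deg C


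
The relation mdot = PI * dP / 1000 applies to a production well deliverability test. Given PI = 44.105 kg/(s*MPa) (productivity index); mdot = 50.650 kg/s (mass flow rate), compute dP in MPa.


dP = mdot * 1000 / PI
dP = 50.650 * 1000 / 44.105
dP = 1148.396 kPa
Convert: 1148.396 kPa * 0.001 = 1.1484 MPa
dP = 1.1484 MPa


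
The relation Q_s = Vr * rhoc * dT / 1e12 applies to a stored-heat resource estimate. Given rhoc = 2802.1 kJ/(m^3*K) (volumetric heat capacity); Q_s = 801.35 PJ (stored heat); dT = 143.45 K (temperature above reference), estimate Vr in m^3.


Vr = Q_s * 1e12 / (rhoc * dT)
Vr = 801.35 * 1e12 / (2802.1 * 143.45)
Vr = 1.9936e+09 m^3


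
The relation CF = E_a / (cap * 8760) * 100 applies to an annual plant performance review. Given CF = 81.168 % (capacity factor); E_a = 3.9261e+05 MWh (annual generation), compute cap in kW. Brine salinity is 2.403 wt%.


cap = E_a / (CF/100 * 8760)
cap = 3.9261e+05 / (81.168/100 * 8760)
cap = 55.21695 MW
Convert: 55.21695 MW * 1000.0 = 55217 kW
cap = 55217 kW


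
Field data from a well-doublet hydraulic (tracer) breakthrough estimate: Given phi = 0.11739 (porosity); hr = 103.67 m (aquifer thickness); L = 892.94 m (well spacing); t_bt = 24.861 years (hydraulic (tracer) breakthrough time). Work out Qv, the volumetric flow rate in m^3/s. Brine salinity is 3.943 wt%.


Qv = pi*hr*phi*L^2 / (3*t_bt*365.25*86400)
Qv = pi*103.67*0.11739*892.94^2 / (3*24.861*365.25*86400)
Qv = 0.012952 m^3/s


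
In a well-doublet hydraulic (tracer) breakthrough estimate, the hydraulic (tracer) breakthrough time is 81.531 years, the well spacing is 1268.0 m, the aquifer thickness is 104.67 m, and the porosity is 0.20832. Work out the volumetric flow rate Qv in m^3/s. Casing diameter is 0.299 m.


Qv = pi*hr*phi*L^2 / (3*t_bt*365.25*86400)
Qv = pi*104.67*0.20832*1268.0^2 / (3*81.531*365.25*86400)
Qv = 0.014269 m^3/s


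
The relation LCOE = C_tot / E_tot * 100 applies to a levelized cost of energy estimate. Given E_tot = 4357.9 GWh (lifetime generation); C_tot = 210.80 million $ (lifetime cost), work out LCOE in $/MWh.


LCOE = C_tot / E_tot * 100
LCOE = 210.80 / 4357.9 * 100
LCOE = 4.837192 cents/kWh
Convert: 4.837192 cents/kWh * 10.0 = 48.372 $/MWh
LCOE = 48.372 $/MWh


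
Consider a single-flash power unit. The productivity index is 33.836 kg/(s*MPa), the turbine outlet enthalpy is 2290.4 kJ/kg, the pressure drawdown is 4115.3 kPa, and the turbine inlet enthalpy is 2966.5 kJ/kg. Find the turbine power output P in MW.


Step 1: mdot = PI * dP / 1000 = 33.836 * 4115.3 / 1000 = 139.2453 kg/s
Step 2: P = mdot*(h_in - h_out)/1000 = 139.2453*(2966.5 - 2290.4)/1000 = 94.144 MW
P = 94.144 MW


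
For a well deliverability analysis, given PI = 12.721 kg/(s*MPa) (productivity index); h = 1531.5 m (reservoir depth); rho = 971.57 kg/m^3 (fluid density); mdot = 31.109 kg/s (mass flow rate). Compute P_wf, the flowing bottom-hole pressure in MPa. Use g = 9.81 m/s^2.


Step 1: P_i = rho*g*h/1e6 = 971.57*9.81*1531.5/1e6 = 14.59688 MPa
Step 2: P_wf = P_i - mdot/PI = 14.59688 - 31.109/12.721 = 12.151 MPa
P_wf = 12.151 MPa


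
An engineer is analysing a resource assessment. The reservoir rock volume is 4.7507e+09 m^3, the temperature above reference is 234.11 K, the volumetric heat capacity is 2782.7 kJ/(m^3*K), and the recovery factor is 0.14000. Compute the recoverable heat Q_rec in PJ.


Step 1: Q_s = Vr*rhoc*dT/1e12 = 4.7507e+09*2782.7*234.11/1e12 = 3094.881 PJ
Step 2: Q_rec = Q_s * RF = 3094.881 * 0.14 = 433.28 PJ
Q_rec = 433.28 PJ


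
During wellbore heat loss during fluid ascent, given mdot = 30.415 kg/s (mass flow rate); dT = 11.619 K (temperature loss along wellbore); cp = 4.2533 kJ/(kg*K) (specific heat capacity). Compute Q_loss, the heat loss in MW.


Q_loss = mdot * cp * dT
Q_loss = 30.415 * 4.2533 * 11.619
Q_loss = 1503.082 kW
Convert: 1503.082 kW * 0.001 = 1.5031 MW
Q_loss = 1.5031 MW


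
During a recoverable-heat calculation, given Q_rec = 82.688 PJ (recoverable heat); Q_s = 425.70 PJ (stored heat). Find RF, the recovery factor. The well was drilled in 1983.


RF = Q_rec / Q_s
RF = 82.688 / 425.70
RF = 0.19424


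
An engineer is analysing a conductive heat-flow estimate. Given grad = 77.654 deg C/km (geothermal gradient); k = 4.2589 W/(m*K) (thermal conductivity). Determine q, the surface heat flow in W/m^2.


q = k * grad / 1000
q = 4.2589 * 77.654 / 1000
q = 0.33072 W/m^2


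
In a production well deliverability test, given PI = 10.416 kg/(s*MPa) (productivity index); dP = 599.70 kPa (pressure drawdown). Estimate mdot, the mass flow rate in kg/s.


mdot = PI * dP / 1000
mdot = 10.416 * 599.70 / 1000
mdot = 6.2465 kg/s


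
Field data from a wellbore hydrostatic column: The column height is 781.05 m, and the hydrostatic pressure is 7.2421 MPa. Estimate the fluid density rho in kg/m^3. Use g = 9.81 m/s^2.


rho = P * 1e6 / (g * h)
rho = 7.2421 * 1e6 / (9.81 * 781.05)
rho = 945.18 kg/m^3


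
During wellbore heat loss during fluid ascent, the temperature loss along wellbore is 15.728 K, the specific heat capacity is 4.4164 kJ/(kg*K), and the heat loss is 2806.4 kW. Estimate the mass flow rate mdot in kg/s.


mdot = Q_loss / (cp * dT)
mdot = 2806.4 / (4.4164 * 15.728)
mdot = 40.402 kg/s


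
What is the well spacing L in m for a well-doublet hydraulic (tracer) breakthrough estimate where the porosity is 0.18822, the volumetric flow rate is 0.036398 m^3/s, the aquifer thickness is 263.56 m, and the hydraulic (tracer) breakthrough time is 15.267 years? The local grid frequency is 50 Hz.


L = sqrt(t_bt*365.25*86400*3*Qv / (pi*hr*phi))
L = sqrt(15.267*365.25*86400*3*0.036398 / (pi*263.56*0.18822))
L = 581.01 m


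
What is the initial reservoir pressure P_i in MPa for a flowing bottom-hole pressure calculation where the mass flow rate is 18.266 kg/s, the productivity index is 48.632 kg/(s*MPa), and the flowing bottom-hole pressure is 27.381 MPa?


P_i = P_wf + mdot / PI
P_i = 27.381 + 18.266 / 48.632
P_i = 27.757 MPa


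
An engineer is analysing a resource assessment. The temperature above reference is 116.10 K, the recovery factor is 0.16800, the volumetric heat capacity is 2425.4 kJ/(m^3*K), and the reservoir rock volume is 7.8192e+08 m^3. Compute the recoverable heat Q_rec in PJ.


Step 1: Q_s = Vr*rhoc*dT/1e12 = 7.8192e+08*2425.4*116.1/1e12 = 220.1800 PJ
Step 2: Q_rec = Q_s * RF = 220.1800 * 0.168 = 36.990 PJ
Q_rec = 36.990 PJ


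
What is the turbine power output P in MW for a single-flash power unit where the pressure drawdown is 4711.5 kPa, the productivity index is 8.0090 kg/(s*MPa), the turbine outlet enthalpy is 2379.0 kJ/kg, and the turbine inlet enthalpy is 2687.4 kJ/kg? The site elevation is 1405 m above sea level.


Step 1: mdot = PI * dP / 1000 = 8.009 * 4711.5 / 1000 = 37.73440 kg/s
Step 2: P = mdot*(h_in - h_out)/1000 = 37.73440*(2687.4 - 2379.0)/1000 = 11.637 MW
P = 11.637 MW


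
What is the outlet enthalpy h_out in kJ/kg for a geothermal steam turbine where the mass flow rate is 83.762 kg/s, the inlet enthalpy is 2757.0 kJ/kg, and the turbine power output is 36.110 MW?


h_out = h_in - P * 1000 / mdot
h_out = 2757.0 - 36.110 * 1000 / 83.762
h_out = 2325.9 kJ/kg


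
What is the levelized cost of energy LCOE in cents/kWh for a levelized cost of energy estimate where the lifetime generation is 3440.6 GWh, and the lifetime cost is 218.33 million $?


LCOE = C_tot / E_tot * 100
LCOE = 218.33 / 3440.6 * 100
LCOE = 6.3457 cents/kWh


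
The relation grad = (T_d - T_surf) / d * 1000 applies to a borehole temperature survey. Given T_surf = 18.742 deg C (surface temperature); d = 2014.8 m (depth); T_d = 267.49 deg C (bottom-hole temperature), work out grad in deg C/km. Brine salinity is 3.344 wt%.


grad = (T_d - T_surf) / d * 1000
grad = (267.49 - 18.742) / 2014.8 * 1000
grad = 123.46 deg C/km


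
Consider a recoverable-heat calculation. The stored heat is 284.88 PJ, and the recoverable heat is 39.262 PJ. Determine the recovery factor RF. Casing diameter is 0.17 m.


RF = Q_rec / Q_s
RF = 39.262 / 284.88
RF = 0.13782


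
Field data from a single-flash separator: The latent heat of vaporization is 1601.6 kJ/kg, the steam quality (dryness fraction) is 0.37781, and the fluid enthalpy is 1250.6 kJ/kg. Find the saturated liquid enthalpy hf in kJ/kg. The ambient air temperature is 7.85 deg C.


hf = h - x * hfg
hf = 1250.6 - 0.37781 * 1601.6
hf = 645.50 kJ/kg


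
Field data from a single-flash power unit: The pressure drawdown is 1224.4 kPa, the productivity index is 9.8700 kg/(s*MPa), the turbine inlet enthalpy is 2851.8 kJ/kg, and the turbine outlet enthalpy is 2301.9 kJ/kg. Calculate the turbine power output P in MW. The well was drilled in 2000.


Step 1: mdot = PI * dP / 1000 = 9.87 * 1224.4 / 1000 = 12.08483 kg/s
Step 2: P = mdot*(h_in - h_out)/1000 = 12.08483*(2851.8 - 2301.9)/1000 = 6.6454 MW
P = 6.6454 MW


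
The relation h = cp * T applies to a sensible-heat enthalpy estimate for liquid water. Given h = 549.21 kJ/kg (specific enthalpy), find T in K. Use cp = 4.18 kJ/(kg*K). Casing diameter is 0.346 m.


T = h / cp
T = 549.21 / 4.18
T = 131.3900 deg C
Convert to K: 131.3900 + 273.15 = 404.54 K
T = 404.54 K


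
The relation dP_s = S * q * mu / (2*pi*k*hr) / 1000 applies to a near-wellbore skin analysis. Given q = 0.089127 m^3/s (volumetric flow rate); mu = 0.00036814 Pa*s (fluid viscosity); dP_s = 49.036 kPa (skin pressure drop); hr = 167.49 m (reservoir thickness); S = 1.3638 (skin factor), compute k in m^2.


k = S*q*mu / (2*pi*dP_s*1000*hr)
k = 1.3638*0.089127*0.00036814 / (2*pi*49.036*1000*167.49)
k = 8.6714e-13 m^2


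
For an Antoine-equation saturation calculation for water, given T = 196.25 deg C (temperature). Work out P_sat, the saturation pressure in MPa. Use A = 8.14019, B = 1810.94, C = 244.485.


P_sat = 10^(A - B/(C + T)) / 760 * 0.101325
P_sat = 10^(8.14019 - 1810.94/(244.485 + 196.25)) / 760 * 0.101325
P_sat = 1.4328 MPa


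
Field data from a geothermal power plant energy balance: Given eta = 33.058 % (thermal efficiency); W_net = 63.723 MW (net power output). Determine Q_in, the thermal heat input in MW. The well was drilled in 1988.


Q_in = W_net / (eta / 100)
Q_in = 63.723 / (33.058 / 100)
Q_in = 192.76 MW


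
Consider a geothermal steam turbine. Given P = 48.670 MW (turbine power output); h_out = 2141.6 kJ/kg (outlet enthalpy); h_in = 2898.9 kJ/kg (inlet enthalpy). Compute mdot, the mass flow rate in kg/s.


mdot = P * 1000 / (h_in - h_out)
mdot = 48.670 * 1000 / (2898.9 - 2141.6)
mdot = 64.268 kg/s


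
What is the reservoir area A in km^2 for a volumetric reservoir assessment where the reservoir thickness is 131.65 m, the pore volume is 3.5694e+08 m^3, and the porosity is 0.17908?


A = Vp / (1e6 * hr * phi)
A = 3.5694e+08 / (1e6 * 131.65 * 0.17908)
A = 15.140 km^2


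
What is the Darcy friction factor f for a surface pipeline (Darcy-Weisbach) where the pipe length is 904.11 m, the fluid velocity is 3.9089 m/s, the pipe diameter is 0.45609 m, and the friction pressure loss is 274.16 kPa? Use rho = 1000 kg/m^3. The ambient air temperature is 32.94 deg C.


f = dP*1000 / ((L/D)*(rho*vel^2/2))
f = 274.16*1000 / ((904.11/0.45609)*(1000*3.9089^2/2))
f = 0.018103


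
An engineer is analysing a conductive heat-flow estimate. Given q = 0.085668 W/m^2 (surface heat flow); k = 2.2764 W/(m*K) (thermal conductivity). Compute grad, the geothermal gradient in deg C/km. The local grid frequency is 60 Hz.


grad = q * 1000 / k
grad = 0.085668 * 1000 / 2.2764
grad = 37.633 deg C/km


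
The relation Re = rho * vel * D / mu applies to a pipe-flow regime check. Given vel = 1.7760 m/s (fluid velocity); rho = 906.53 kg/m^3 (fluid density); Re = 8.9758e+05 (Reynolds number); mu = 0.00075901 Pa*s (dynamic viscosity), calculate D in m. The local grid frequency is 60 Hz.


D = Re * mu / (rho * vel)
D = 8.9758e+05 * 0.00075901 / (906.53 * 1.7760)
D = 0.42315 m


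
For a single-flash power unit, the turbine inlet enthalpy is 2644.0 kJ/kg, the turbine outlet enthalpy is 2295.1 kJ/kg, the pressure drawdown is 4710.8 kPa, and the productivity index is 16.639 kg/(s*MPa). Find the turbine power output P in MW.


Step 1: mdot = PI * dP / 1000 = 16.639 * 4710.8 / 1000 = 78.38300 kg/s
Step 2: P = mdot*(h_in - h_out)/1000 = 78.38300*(2644.0 - 2295.1)/1000 = 27.348 MW
P = 27.348 MW


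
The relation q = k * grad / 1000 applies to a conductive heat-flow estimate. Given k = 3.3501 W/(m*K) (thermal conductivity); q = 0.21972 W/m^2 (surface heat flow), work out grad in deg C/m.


grad = q * 1000 / k
grad = 0.21972 * 1000 / 3.3501
grad = 65.58610 deg C/km
Convert: 65.58610 deg C/km * 0.001 = 0.065586 deg C/m
grad = 0.065586 deg C/m


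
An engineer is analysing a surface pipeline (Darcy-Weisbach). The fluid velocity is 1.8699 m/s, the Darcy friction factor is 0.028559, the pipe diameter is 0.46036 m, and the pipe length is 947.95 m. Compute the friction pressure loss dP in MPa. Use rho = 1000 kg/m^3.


dP = f * (L/D) * (rho*vel^2/2) / 1000
dP = 0.028559 * (947.95/0.46036) * (1000*1.8699^2/2) / 1000
dP = 102.8105 kPa
Convert: 102.8105 kPa * 0.001 = 0.10281 MPa
dP = 0.10281 MPa
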